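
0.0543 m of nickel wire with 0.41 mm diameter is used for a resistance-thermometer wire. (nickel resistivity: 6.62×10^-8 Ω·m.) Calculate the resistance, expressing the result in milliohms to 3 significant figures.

27.2 mΩ

A = π(d/2)² = π(2.0500e-04 m)² = 1.320e-07 m²
R = ρL/A = (6.62×10^-8)(0.0543 m)/(1.320e-07 m²) = 27.2 mΩ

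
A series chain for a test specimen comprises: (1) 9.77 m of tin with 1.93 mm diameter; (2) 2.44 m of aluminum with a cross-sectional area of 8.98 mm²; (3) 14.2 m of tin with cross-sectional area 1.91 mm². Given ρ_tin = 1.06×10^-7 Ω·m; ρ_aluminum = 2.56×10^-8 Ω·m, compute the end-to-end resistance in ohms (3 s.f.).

Seg 1: A = π(d/2)² = π(9.6500e-04 m)² = 2.926e-06 m²
R_1 = (1.06×10^-7)(9.77)/(2.926e-06) = 0.354 Ω
Seg 2: A = 8.98 mm² = 8.980e-06 m²
R_2 = (2.56×10^-8)(2.44)/(8.980e-06) = 0.006956 Ω
Seg 3: A = 1.91 mm² = 1.910e-06 m²
R_3 = (1.06×10^-7)(14.2)/(1.910e-06) = 0.7881 Ω
R_total = R_1 + R_2 + R_3 = 1.15 Ω

1.15 Ω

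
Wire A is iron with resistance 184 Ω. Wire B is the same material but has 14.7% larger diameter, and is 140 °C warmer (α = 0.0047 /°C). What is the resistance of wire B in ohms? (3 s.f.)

R ∝ ρL/d² with ρ ∝ (1+αΔT), so R_B/R_A = (1 + 14.7/100)⁻² × (1 + 0.0047×140)
= 0.7601 × 1.658 = 1.26
R_B = 1.26 × 184 = 232 Ω

232 Ω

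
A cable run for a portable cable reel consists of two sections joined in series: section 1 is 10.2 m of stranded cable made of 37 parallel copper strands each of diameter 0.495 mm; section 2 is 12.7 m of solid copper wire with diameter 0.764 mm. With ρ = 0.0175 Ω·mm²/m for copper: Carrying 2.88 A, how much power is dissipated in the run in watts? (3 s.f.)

ρ = 0.0175 Ω·mm²/m = 1.75×10^-8 Ω·m
Section 1: A_strand = π(2.4750e-04)² = 1.924e-07 m²; R₁ = ρL/(N·A_s) = (1.75×10^-8)(10.2)/(37×1.924e-07) = 0.02507 Ω
Section 2: A = π(d/2)² = π(3.8200e-04 m)² = 4.584e-07 m²
R₂ = (1.75×10^-8)(12.7)/(4.584e-07) = 0.4848 Ω
R = R₁ + R₂ = 0.5099 Ω
P = I²R = (2.88)² × 0.5099 = 4.23 W

4.23 W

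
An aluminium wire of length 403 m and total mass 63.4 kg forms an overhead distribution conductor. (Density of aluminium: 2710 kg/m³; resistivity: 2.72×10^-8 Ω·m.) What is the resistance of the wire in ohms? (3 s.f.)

0.189 Ω

A = m/(density·L) = 63.4/(2710×403) = 5.8052e-05 m²
R = ρL/A = (2.72×10^-8)(403)/(5.8052e-05) = 0.189 Ω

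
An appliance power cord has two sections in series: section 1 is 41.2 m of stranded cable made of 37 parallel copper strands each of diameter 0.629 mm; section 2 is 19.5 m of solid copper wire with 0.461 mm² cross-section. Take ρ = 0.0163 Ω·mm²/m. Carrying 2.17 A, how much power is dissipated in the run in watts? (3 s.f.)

ρ = 0.0163 Ω·mm²/m = 1.63×10^-8 Ω·m
Section 1: A_strand = π(3.1450e-04)² = 3.107e-07 m²; R₁ = ρL/(N·A_s) = (1.63×10^-8)(41.2)/(37×3.107e-07) = 0.05841 Ω
Section 2: A = 0.461 mm² = 4.610e-07 m²
R₂ = (1.63×10^-8)(19.5)/(4.610e-07) = 0.6895 Ω
R = R₁ + R₂ = 0.7479 Ω
P = I²R = (2.17)² × 0.7479 = 3.52 W

3.52 W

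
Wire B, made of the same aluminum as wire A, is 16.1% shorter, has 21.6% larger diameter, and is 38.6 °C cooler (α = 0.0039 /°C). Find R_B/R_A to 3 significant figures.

0.482

R ∝ ρL/d² with ρ ∝ (1+αΔT), so R_B/R_A = (1 − 16.1/100) × (1 + 21.6/100)⁻² × (1 − 0.0039×38.6)
= 0.839 × 0.6763 × 0.8495 = 0.482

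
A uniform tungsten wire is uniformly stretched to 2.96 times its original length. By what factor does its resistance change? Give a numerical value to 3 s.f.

Volume constant ⇒ A' = A/k with k = 2.96. R' = ρ(kL)/(A/k) = k²R.
Factor = 8.76

8.76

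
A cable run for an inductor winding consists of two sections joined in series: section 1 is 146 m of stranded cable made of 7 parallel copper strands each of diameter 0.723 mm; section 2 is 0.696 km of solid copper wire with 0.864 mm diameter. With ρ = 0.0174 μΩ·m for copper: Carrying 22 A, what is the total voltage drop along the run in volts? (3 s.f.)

ρ = 0.0174 μΩ·m = 1.74×10^-8 Ω·m
Section 1: A_strand = π(3.6150e-04)² = 4.106e-07 m²; R₁ = ρL/(N·A_s) = (1.74×10^-8)(146)/(7×4.106e-07) = 0.884 Ω
Section 2: A = π(d/2)² = π(4.3200e-04 m)² = 5.863e-07 m²
R₂ = (1.74×10^-8)(696)/(5.863e-07) = 20.66 Ω
R = R₁ + R₂ = 21.54 Ω
V = IR = 22 × 21.54 = 474 V

474 V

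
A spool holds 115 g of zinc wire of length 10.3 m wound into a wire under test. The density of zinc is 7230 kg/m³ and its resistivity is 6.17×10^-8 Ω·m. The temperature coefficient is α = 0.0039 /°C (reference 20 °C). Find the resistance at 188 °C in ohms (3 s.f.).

A = m/(density·L) = 0.115/(7230×10.3) = 1.5443e-06 m²
R = ρL/A = (6.17×10^-8)(10.3)/(1.5443e-06) = 0.4115 Ω
R(188 °C) = 0.4115 × (1 + 0.0039×168) = 0.681 Ω

0.681 Ω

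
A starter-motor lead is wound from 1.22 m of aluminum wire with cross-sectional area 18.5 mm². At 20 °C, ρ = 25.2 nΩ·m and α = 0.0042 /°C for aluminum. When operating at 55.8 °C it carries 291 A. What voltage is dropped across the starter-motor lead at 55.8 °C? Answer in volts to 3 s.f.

ρ = 25.2 nΩ·m = 2.52×10^-8 Ω·m
A = 18.5 mm² = 1.850e-05 m²
R₍20₎ = ρL/A = (2.52×10^-8)(1.22)/(1.850e-05) = 0.001662 Ω
R₍55.8₎ = R₍20₎(1 + αΔT) = 0.001662 × (1 + 0.0042×35.8) = 0.001912 Ω
V = IR = 291 × 0.001912 = 0.556 V

0.556 V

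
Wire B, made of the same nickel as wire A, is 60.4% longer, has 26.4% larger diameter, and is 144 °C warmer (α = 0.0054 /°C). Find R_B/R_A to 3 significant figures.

1.78

R ∝ ρL/d² with ρ ∝ (1+αΔT), so R_B/R_A = (1 + 60.4/100) × (1 + 26.4/100)⁻² × (1 + 0.0054×144)
= 1.604 × 0.6259 × 1.778 = 1.78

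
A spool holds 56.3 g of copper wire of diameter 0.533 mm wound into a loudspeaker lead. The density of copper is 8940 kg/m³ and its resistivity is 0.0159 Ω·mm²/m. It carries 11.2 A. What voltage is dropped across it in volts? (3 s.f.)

22.5 V

ρ = 0.0159 Ω·mm²/m = 1.59×10^-8 Ω·m
A = π(d/2)² = π(2.6650e-04 m)² = 2.2312e-07 m²
L = m/(density·A) = 0.0563/(8940×2.2312e-07) = 28.22 m
R = ρL/A = (1.59×10^-8)(28.22)/(2.2312e-07) = 2.011 Ω
V = IR = 11.2 × 2.011 = 22.5 V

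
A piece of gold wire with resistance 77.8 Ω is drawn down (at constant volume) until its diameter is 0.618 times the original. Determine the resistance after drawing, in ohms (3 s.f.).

Volume constant ⇒ L' = L/r² with r = 0.618. R' = ρL'/A' = ρ(L/r²)/(πr²d₀²/4) = R/r⁴.
R' = 6.856 × 77.8 = 533 Ω

533 Ω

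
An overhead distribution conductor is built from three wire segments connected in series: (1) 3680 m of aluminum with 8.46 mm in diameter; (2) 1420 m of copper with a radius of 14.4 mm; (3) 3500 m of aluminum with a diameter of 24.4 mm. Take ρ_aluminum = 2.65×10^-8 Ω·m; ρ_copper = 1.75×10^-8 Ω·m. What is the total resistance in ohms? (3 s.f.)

Seg 1: A = π(d/2)² = π(4.2300e-03 m)² = 5.621e-05 m²
R_1 = (2.65×10^-8)(3680)/(5.621e-05) = 1.735 Ω
Seg 2: A = πr² = π(1.4400e-02 m)² = 6.514e-04 m²
R_2 = (1.75×10^-8)(1420)/(6.514e-04) = 0.03815 Ω
Seg 3: A = π(d/2)² = π(1.2200e-02 m)² = 4.676e-04 m²
R_3 = (2.65×10^-8)(3500)/(4.676e-04) = 0.1984 Ω
R_total = R_1 + R_2 + R_3 = 1.97 Ω

1.97 Ω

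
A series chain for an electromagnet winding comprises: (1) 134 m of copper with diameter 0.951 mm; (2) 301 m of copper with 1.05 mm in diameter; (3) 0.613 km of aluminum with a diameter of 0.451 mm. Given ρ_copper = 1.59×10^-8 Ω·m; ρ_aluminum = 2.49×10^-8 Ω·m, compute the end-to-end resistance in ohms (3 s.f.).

104 Ω

Seg 1: A = π(d/2)² = π(4.7550e-04 m)² = 7.103e-07 m²
R_1 = (1.59×10^-8)(134)/(7.103e-07) = 3 Ω
Seg 2: A = π(d/2)² = π(5.2500e-04 m)² = 8.659e-07 m²
R_2 = (1.59×10^-8)(301)/(8.659e-07) = 5.527 Ω
Seg 3: A = π(d/2)² = π(2.2550e-04 m)² = 1.598e-07 m²
R_3 = (2.49×10^-8)(613)/(1.598e-07) = 95.55 Ω
R_total = R_1 + R_2 + R_3 = 104 Ω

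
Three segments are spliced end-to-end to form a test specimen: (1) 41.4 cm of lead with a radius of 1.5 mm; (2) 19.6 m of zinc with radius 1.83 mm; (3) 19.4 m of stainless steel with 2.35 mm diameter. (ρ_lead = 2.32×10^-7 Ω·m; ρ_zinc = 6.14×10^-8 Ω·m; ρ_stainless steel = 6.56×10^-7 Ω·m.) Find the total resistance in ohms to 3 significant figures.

3.06 Ω

Seg 1: A = πr² = π(1.5000e-03 m)² = 7.069e-06 m²
R_1 = (2.32×10^-7)(0.414)/(7.069e-06) = 0.01359 Ω
Seg 2: A = πr² = π(1.8300e-03 m)² = 1.052e-05 m²
R_2 = (6.14×10^-8)(19.6)/(1.052e-05) = 0.1144 Ω
Seg 3: A = π(d/2)² = π(1.1750e-03 m)² = 4.337e-06 m²
R_3 = (6.56×10^-7)(19.4)/(4.337e-06) = 2.934 Ω
R_total = R_1 + R_2 + R_3 = 3.06 Ω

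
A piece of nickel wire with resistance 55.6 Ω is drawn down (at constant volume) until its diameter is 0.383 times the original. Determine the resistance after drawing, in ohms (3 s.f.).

2580 Ω

Volume constant ⇒ L' = L/r² with r = 0.383. R' = ρL'/A' = ρ(L/r²)/(πr²d₀²/4) = R/r⁴.
R' = 46.47 × 55.6 = 2580 Ω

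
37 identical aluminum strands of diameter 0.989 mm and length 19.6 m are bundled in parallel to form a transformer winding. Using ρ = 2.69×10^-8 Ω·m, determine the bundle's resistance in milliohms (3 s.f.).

18.5 mΩ

A_strand = π(4.9450e-04 m)² = 7.682e-07 m²
R_strand = ρL/A = (2.69×10^-8)(19.6)/(7.682e-07) = 0.6863 Ω
R_total = R_strand/N = 0.6863/37 = 18.5 mΩ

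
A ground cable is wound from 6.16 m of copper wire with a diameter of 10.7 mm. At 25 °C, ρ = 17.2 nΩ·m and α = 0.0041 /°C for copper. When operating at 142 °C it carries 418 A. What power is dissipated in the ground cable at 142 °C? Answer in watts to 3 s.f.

305 W

ρ = 17.2 nΩ·m = 1.72×10^-8 Ω·m
A = π(d/2)² = π(5.3500e-03 m)² = 8.992e-05 m²
R₍25₎ = ρL/A = (1.72×10^-8)(6.16)/(8.992e-05) = 0.001178 Ω
R₍142₎ = R₍25₎(1 + αΔT) = 0.001178 × (1 + 0.0041×117) = 0.001744 Ω
P = I²R = (418)² × 0.001744 = 305 W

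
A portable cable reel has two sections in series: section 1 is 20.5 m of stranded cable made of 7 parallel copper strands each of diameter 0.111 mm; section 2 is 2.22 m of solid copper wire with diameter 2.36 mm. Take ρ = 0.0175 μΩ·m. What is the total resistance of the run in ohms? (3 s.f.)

ρ = 0.0175 μΩ·m = 1.75×10^-8 Ω·m
Section 1: A_strand = π(5.5500e-05)² = 9.677e-09 m²; R₁ = ρL/(N·A_s) = (1.75×10^-8)(20.5)/(7×9.677e-09) = 5.296 Ω
Section 2: A = π(d/2)² = π(1.1800e-03 m)² = 4.374e-06 m²
R₂ = (1.75×10^-8)(2.22)/(4.374e-06) = 0.008881 Ω
R = R₁ + R₂ = 5.31 Ω

5.31 Ω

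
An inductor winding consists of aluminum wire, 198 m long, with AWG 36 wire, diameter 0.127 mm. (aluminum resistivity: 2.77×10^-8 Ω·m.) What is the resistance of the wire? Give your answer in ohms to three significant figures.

A = π(0.127/2 mm)² = π(6.3500e-05 m)² = 1.267e-08 m²
R = ρL/A = (2.77×10^-8)(198 m)/(1.267e-08 m²) = 433 Ω

433 Ω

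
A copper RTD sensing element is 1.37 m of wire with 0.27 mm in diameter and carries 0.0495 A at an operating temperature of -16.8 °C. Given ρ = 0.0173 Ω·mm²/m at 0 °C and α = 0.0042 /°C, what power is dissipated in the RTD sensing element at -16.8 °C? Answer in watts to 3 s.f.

ρ = 0.0173 Ω·mm²/m = 1.73×10^-8 Ω·m
A = π(d/2)² = π(1.3500e-04 m)² = 5.726e-08 m²
R₍0₎ = ρL/A = (1.73×10^-8)(1.37)/(5.726e-08) = 0.414 Ω
R₍-16.8₎ = R₍0₎(1 + αΔT) = 0.414 × (1 + 0.0042×-16.8) = 0.3847 Ω
P = I²R = (0.0495)² × 0.3847 = 9.43×10^-4 W

9.43×10^-4 W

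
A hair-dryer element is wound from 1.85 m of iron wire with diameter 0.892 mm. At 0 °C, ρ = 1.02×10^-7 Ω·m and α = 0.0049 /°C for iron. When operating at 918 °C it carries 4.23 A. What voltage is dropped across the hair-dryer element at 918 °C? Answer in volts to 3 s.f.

A = π(d/2)² = π(4.4600e-04 m)² = 6.249e-07 m²
R₍0₎ = ρL/A = (1.02×10^-7)(1.85)/(6.249e-07) = 0.302 Ω
R₍918₎ = R₍0₎(1 + αΔT) = 0.302 × (1 + 0.0049×918) = 1.66 Ω
V = IR = 4.23 × 1.66 = 7.02 V

7.02 V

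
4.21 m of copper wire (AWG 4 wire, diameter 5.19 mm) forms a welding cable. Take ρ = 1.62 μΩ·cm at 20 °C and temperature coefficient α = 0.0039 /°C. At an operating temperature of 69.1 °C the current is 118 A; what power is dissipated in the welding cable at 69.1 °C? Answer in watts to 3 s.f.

53.5 W

ρ = 1.62 μΩ·cm = 1.62×10^-8 Ω·m
A = π(5.19/2 mm)² = π(2.5950e-03 m)² = 2.116e-05 m²
R₍20₎ = ρL/A = (1.62×10^-8)(4.21)/(2.116e-05) = 0.003224 Ω
R₍69.1₎ = R₍20₎(1 + αΔT) = 0.003224 × (1 + 0.0039×49.1) = 0.003841 Ω
P = I²R = (118)² × 0.003841 = 53.5 W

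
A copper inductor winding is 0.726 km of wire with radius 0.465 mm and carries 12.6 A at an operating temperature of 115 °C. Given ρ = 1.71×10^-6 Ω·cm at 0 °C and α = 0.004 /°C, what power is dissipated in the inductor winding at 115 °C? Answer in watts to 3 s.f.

ρ = 1.71×10^-6 Ω·cm = 1.71×10^-8 Ω·m
A = πr² = π(4.6500e-04 m)² = 6.793e-07 m²
R₍0₎ = ρL/A = (1.71×10^-8)(726)/(6.793e-07) = 18.28 Ω
R₍115₎ = R₍0₎(1 + αΔT) = 18.28 × (1 + 0.004×115) = 26.68 Ω
P = I²R = (12.6)² × 26.68 = 4240 W

4240 W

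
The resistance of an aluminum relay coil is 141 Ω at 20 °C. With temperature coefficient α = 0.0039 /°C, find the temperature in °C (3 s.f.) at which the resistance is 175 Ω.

R = R₀(1 + α(T − T₀)) ⇒ T = T₀ + (R/R₀ − 1)/α
T = 20 + (175/141 − 1)/0.0039 = 20 + (0.2411)/0.0039 = 81.8 °C

81.8 °C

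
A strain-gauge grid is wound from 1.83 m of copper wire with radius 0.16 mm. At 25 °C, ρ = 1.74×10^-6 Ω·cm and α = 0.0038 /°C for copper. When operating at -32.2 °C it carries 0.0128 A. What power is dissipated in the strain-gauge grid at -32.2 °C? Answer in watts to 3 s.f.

ρ = 1.74×10^-6 Ω·cm = 1.74×10^-8 Ω·m
A = πr² = π(1.6000e-04 m)² = 8.042e-08 m²
R₍25₎ = ρL/A = (1.74×10^-8)(1.83)/(8.042e-08) = 0.3959 Ω
R₍-32.2₎ = R₍25₎(1 + αΔT) = 0.3959 × (1 + 0.0038×-57.2) = 0.3099 Ω
P = I²R = (0.0128)² × 0.3099 = 5.08×10^-5 W

5.08×10^-5 W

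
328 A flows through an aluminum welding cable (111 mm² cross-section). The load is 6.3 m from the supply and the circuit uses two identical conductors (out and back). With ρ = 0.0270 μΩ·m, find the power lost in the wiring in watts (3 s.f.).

ρ = 0.0270 μΩ·m = 2.70×10^-8 Ω·m
A = 111 mm² = 1.110e-04 m²
Total conductor length (both ways) L = 2 × 6.3 = 12.6 m
R = ρL/A = (2.70×10^-8)(12.6)/(1.110e-04) = 0.003065 Ω
P = I²R = (328)² × 0.003065 = 330 W

330 W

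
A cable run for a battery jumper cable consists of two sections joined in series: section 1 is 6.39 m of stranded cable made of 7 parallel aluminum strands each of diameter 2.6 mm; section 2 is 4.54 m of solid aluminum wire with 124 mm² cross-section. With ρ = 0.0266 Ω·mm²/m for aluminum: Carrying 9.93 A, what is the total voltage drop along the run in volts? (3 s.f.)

ρ = 0.0266 Ω·mm²/m = 2.66×10^-8 Ω·m
Section 1: A_strand = π(1.3000e-03)² = 5.309e-06 m²; R₁ = ρL/(N·A_s) = (2.66×10^-8)(6.39)/(7×5.309e-06) = 0.004573 Ω
Section 2: A = 124 mm² = 1.240e-04 m²
R₂ = (2.66×10^-8)(4.54)/(1.240e-04) = 9.739×10^-4 Ω
R = R₁ + R₂ = 0.005547 Ω
V = IR = 9.93 × 0.005547 = 0.0551 V

0.0551 V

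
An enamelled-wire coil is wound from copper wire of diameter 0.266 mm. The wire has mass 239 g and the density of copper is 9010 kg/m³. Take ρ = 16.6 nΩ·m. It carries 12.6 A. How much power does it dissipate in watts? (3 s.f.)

22600 W

ρ = 16.6 nΩ·m = 1.66×10^-8 Ω·m
A = π(d/2)² = π(1.3300e-04 m)² = 5.5572e-08 m²
L = m/(density·A) = 0.239/(9010×5.5572e-08) = 477.3 m
R = ρL/A = (1.66×10^-8)(477.3)/(5.5572e-08) = 142.6 Ω
P = I²R = (12.6)² × 142.6 = 22600 W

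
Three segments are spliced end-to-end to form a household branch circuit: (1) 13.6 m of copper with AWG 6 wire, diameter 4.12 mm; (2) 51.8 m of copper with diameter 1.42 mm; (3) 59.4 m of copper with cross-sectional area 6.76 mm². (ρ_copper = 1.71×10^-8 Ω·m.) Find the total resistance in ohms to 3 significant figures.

0.727 Ω

Seg 1: A = π(4.12/2 mm)² = π(2.0600e-03 m)² = 1.333e-05 m²
R_1 = (1.71×10^-8)(13.6)/(1.333e-05) = 0.01744 Ω
Seg 2: A = π(d/2)² = π(7.1000e-04 m)² = 1.584e-06 m²
R_2 = (1.71×10^-8)(51.8)/(1.584e-06) = 0.5593 Ω
Seg 3: A = 6.76 mm² = 6.760e-06 m²
R_3 = (1.71×10^-8)(59.4)/(6.760e-06) = 0.1503 Ω
R_total = R_1 + R_2 + R_3 = 0.727 Ω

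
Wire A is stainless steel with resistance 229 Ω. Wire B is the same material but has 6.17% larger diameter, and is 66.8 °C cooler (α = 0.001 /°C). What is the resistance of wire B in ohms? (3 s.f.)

R ∝ ρL/d² with ρ ∝ (1+αΔT), so R_B/R_A = (1 + 6.17/100)⁻² × (1 − 0.001×66.8)
= 0.8871 × 0.9332 = 0.8279
R_B = 0.8279 × 229 = 190 Ω

190 Ω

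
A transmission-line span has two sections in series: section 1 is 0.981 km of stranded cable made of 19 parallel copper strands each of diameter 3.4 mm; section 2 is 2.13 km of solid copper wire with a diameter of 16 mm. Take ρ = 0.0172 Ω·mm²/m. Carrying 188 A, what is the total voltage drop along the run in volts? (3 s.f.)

ρ = 0.0172 Ω·mm²/m = 1.72×10^-8 Ω·m
Section 1: A_strand = π(1.7000e-03)² = 9.079e-06 m²; R₁ = ρL/(N·A_s) = (1.72×10^-8)(981)/(19×9.079e-06) = 0.09781 Ω
Section 2: A = π(d/2)² = π(8.0000e-03 m)² = 2.011e-04 m²
R₂ = (1.72×10^-8)(2130)/(2.011e-04) = 0.1822 Ω
R = R₁ + R₂ = 0.28 Ω
V = IR = 188 × 0.28 = 52.6 V

52.6 V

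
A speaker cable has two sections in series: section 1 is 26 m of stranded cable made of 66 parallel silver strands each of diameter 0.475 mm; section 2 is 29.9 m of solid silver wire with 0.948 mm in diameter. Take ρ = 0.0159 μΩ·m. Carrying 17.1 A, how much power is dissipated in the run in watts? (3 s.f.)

ρ = 0.0159 μΩ·m = 1.59×10^-8 Ω·m
Section 1: A_strand = π(2.3750e-04)² = 1.772e-07 m²; R₁ = ρL/(N·A_s) = (1.59×10^-8)(26)/(66×1.772e-07) = 0.03535 Ω
Section 2: A = π(d/2)² = π(4.7400e-04 m)² = 7.058e-07 m²
R₂ = (1.59×10^-8)(29.9)/(7.058e-07) = 0.6735 Ω
R = R₁ + R₂ = 0.7089 Ω
P = I²R = (17.1)² × 0.7089 = 207 W

207 W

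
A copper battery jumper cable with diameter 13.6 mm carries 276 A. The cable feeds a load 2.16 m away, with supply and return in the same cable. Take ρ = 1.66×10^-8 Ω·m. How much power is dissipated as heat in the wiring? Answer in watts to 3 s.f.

37.6 W

A = π(d/2)² = π(6.8000e-03 m)² = 1.453e-04 m²
Total conductor length (both ways) L = 2 × 2.16 = 4.32 m
R = ρL/A = (1.66×10^-8)(4.32)/(1.453e-04) = 4.937×10^-4 Ω
P = I²R = (276)² × 4.937×10^-4 = 37.6 W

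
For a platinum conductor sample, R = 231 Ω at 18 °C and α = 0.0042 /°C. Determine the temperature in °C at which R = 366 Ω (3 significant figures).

157 °C

R = R₀(1 + α(T − T₀)) ⇒ T = T₀ + (R/R₀ − 1)/α
T = 18 + (366/231 − 1)/0.0042 = 18 + (0.5844)/0.0042 = 157 °C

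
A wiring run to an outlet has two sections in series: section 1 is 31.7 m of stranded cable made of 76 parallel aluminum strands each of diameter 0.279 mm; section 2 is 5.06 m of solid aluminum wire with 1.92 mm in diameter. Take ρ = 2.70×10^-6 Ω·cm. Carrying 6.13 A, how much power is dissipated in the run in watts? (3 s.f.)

ρ = 2.70×10^-6 Ω·cm = 2.70×10^-8 Ω·m
Section 1: A_strand = π(1.3950e-04)² = 6.114e-08 m²; R₁ = ρL/(N·A_s) = (2.70×10^-8)(31.7)/(76×6.114e-08) = 0.1842 Ω
Section 2: A = π(d/2)² = π(9.6000e-04 m)² = 2.895e-06 m²
R₂ = (2.70×10^-8)(5.06)/(2.895e-06) = 0.04719 Ω
R = R₁ + R₂ = 0.2314 Ω
P = I²R = (6.13)² × 0.2314 = 8.70 W

8.70 W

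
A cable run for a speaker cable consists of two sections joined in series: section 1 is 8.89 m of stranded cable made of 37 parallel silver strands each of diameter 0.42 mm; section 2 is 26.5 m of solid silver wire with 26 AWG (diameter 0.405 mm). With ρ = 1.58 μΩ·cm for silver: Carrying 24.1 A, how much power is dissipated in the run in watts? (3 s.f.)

1900 W

ρ = 1.58 μΩ·cm = 1.58×10^-8 Ω·m
Section 1: A_strand = π(2.1000e-04)² = 1.385e-07 m²; R₁ = ρL/(N·A_s) = (1.58×10^-8)(8.89)/(37×1.385e-07) = 0.0274 Ω
Section 2: A = π(0.405/2 mm)² = π(2.0250e-04 m)² = 1.288e-07 m²
R₂ = (1.58×10^-8)(26.5)/(1.288e-07) = 3.25 Ω
R = R₁ + R₂ = 3.278 Ω
P = I²R = (24.1)² × 3.278 = 1900 W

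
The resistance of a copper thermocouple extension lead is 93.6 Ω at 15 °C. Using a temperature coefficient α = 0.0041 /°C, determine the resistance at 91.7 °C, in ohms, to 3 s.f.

ΔT = 91.7 − 15 = 76.7 °C
R = R₀(1 + αΔT) = 93.6 × (1 + 0.0041×76.7) = 93.6 × 1.315 = 123 Ω

123 Ω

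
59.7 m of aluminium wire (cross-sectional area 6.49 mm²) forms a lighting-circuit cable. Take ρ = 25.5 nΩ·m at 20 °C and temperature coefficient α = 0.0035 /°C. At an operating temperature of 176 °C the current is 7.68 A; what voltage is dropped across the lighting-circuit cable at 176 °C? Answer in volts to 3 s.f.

ρ = 25.5 nΩ·m = 2.55×10^-8 Ω·m
A = 6.49 mm² = 6.490e-06 m²
R₍20₎ = ρL/A = (2.55×10^-8)(59.7)/(6.490e-06) = 0.2346 Ω
R₍176₎ = R₍20₎(1 + αΔT) = 0.2346 × (1 + 0.0035×156) = 0.3626 Ω
V = IR = 7.68 × 0.3626 = 2.79 V

2.79 V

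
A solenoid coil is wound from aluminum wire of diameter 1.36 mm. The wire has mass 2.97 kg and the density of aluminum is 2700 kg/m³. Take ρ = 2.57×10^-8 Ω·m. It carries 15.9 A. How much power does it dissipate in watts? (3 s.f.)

3390 W

A = π(d/2)² = π(6.8000e-04 m)² = 1.4527e-06 m²
L = m/(density·A) = 2.97/(2700×1.4527e-06) = 757.2 m
R = ρL/A = (2.57×10^-8)(757.2)/(1.4527e-06) = 13.4 Ω
P = I²R = (15.9)² × 13.4 = 3390 W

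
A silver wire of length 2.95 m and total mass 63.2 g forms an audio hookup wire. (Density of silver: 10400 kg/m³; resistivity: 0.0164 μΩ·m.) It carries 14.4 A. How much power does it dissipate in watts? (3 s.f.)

ρ = 0.0164 μΩ·m = 1.64×10^-8 Ω·m
A = m/(density·L) = 0.0632/(10400×2.95) = 2.0600e-06 m²
R = ρL/A = (1.64×10^-8)(2.95)/(2.0600e-06) = 0.02349 Ω
P = I²R = (14.4)² × 0.02349 = 4.87 W

4.87 W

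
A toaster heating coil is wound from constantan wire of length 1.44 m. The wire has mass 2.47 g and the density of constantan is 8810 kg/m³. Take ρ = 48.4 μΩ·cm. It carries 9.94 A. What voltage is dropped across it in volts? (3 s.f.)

35.6 V

ρ = 48.4 μΩ·cm = 4.84×10^-7 Ω·m
A = m/(density·L) = 0.00247/(8810×1.44) = 1.9470e-07 m²
R = ρL/A = (4.84×10^-7)(1.44)/(1.9470e-07) = 3.58 Ω
V = IR = 9.94 × 3.58 = 35.6 V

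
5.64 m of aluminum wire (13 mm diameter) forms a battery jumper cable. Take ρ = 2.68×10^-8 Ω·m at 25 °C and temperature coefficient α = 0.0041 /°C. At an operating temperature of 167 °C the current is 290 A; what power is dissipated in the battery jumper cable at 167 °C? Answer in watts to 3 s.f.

A = π(d/2)² = π(6.5000e-03 m)² = 1.327e-04 m²
R₍25₎ = ρL/A = (2.68×10^-8)(5.64)/(1.327e-04) = 0.001139 Ω
R₍167₎ = R₍25₎(1 + αΔT) = 0.001139 × (1 + 0.0041×142) = 0.001802 Ω
P = I²R = (290)² × 0.001802 = 152 W

152 W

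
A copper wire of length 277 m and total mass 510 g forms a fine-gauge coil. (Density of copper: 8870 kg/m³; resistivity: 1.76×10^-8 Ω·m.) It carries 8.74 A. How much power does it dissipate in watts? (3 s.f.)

A = m/(density·L) = 0.51/(8870×277) = 2.0757e-07 m²
R = ρL/A = (1.76×10^-8)(277)/(2.0757e-07) = 23.49 Ω
P = I²R = (8.74)² × 23.49 = 1790 W

1790 W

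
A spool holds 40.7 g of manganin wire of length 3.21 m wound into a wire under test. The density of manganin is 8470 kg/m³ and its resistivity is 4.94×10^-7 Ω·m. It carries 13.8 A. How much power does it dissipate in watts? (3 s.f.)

A = m/(density·L) = 0.0407/(8470×3.21) = 1.4969e-06 m²
R = ρL/A = (4.94×10^-7)(3.21)/(1.4969e-06) = 1.059 Ω
P = I²R = (13.8)² × 1.059 = 202 W

202 W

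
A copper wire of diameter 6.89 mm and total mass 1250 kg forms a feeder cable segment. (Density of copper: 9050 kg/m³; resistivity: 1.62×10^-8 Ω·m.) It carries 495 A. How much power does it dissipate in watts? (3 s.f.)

3.94×10^5 W

A = π(d/2)² = π(3.4450e-03 m)² = 3.7285e-05 m²
L = m/(density·A) = 1250/(9050×3.7285e-05) = 3705 m
R = ρL/A = (1.62×10^-8)(3705)/(3.7285e-05) = 1.61 Ω
P = I²R = (495)² × 1.61 = 3.94×10^5 W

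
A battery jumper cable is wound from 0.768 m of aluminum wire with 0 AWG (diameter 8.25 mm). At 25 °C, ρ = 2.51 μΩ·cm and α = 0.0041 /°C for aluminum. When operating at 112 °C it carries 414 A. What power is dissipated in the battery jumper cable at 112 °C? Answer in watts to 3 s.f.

ρ = 2.51 μΩ·cm = 2.51×10^-8 Ω·m
A = π(8.25/2 mm)² = π(4.1250e-03 m)² = 5.346e-05 m²
R₍25₎ = ρL/A = (2.51×10^-8)(0.768)/(5.346e-05) = 3.606×10^-4 Ω
R₍112₎ = R₍25₎(1 + αΔT) = 3.606×10^-4 × (1 + 0.0041×87) = 4.892×10^-4 Ω
P = I²R = (414)² × 4.892×10^-4 = 83.9 W

83.9 W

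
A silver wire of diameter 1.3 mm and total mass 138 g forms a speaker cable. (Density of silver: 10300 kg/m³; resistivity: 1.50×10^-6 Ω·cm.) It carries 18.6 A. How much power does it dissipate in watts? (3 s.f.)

ρ = 1.50×10^-6 Ω·cm = 1.50×10^-8 Ω·m
A = π(d/2)² = π(6.5000e-04 m)² = 1.3273e-06 m²
L = m/(density·A) = 0.138/(10300×1.3273e-06) = 10.09 m
R = ρL/A = (1.50×10^-8)(10.09)/(1.3273e-06) = 0.1141 Ω
P = I²R = (18.6)² × 0.1141 = 39.5 W

39.5 W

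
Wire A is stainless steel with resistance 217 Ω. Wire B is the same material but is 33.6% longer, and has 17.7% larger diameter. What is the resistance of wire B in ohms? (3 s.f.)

R ∝ L/d², so R_B/R_A = (1 + 33.6/100) × (1 + 17.7/100)⁻²
= 1.336 × 0.7218 = 0.9644
R_B = 0.9644 × 217 = 209 Ω

209 Ω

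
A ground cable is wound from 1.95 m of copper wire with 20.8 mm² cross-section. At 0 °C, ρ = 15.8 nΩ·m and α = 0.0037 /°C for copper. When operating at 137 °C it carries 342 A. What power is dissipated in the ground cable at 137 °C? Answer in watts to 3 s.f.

ρ = 15.8 nΩ·m = 1.58×10^-8 Ω·m
A = 20.8 mm² = 2.080e-05 m²
R₍0₎ = ρL/A = (1.58×10^-8)(1.95)/(2.080e-05) = 0.001481 Ω
R₍137₎ = R₍0₎(1 + αΔT) = 0.001481 × (1 + 0.0037×137) = 0.002232 Ω
P = I²R = (342)² × 0.002232 = 261 W

261 W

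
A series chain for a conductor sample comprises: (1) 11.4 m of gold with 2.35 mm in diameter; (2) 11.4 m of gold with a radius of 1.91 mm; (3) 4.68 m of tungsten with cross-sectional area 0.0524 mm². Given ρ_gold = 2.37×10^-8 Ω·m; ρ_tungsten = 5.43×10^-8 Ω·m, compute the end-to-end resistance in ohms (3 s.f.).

4.94 Ω

Seg 1: A = π(d/2)² = π(1.1750e-03 m)² = 4.337e-06 m²
R_1 = (2.37×10^-8)(11.4)/(4.337e-06) = 0.06229 Ω
Seg 2: A = πr² = π(1.9100e-03 m)² = 1.146e-05 m²
R_2 = (2.37×10^-8)(11.4)/(1.146e-05) = 0.02357 Ω
Seg 3: A = 0.0524 mm² = 5.240e-08 m²
R_3 = (5.43×10^-8)(4.68)/(5.240e-08) = 4.85 Ω
R_total = R_1 + R_2 + R_3 = 4.94 Ω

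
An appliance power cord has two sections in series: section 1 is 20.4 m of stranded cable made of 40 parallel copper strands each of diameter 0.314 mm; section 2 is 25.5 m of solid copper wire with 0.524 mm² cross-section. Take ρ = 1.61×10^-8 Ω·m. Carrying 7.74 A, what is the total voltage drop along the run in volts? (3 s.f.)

Section 1: A_strand = π(1.5700e-04)² = 7.744e-08 m²; R₁ = ρL/(N·A_s) = (1.61×10^-8)(20.4)/(40×7.744e-08) = 0.106 Ω
Section 2: A = 0.524 mm² = 5.240e-07 m²
R₂ = (1.61×10^-8)(25.5)/(5.240e-07) = 0.7835 Ω
R = R₁ + R₂ = 0.8895 Ω
V = IR = 7.74 × 0.8895 = 6.88 V

6.88 V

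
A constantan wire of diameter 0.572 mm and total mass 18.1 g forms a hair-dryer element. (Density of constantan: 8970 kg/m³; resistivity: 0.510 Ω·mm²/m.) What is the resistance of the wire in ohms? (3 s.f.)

ρ = 0.510 Ω·mm²/m = 5.10×10^-7 Ω·m
A = π(d/2)² = π(2.8600e-04 m)² = 2.5697e-07 m²
L = m/(density·A) = 0.0181/(8970×2.5697e-07) = 7.852 m
R = ρL/A = (5.10×10^-7)(7.852)/(2.5697e-07) = 15.6 Ω

15.6 Ω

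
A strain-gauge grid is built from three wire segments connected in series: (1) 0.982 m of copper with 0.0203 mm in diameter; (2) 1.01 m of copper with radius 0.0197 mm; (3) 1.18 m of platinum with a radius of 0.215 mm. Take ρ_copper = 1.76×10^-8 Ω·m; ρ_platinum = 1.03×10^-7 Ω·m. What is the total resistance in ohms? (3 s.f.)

Seg 1: A = π(d/2)² = π(1.0150e-05 m)² = 3.237e-10 m²
R_1 = (1.76×10^-8)(0.982)/(3.237e-10) = 53.4 Ω
Seg 2: A = πr² = π(1.9700e-05 m)² = 1.219e-09 m²
R_2 = (1.76×10^-8)(1.01)/(1.219e-09) = 14.58 Ω
Seg 3: A = πr² = π(2.1500e-04 m)² = 1.452e-07 m²
R_3 = (1.03×10^-7)(1.18)/(1.452e-07) = 0.8369 Ω
R_total = R_1 + R_2 + R_3 = 68.8 Ω

68.8 Ω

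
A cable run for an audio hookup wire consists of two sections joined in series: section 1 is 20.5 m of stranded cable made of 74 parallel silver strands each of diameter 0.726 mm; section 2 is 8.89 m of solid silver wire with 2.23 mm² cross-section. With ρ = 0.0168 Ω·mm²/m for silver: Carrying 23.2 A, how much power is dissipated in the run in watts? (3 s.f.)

42.1 W

ρ = 0.0168 Ω·mm²/m = 1.68×10^-8 Ω·m
Section 1: A_strand = π(3.6300e-04)² = 4.140e-07 m²; R₁ = ρL/(N·A_s) = (1.68×10^-8)(20.5)/(74×4.140e-07) = 0.01124 Ω
Section 2: A = 2.23 mm² = 2.230e-06 m²
R₂ = (1.68×10^-8)(8.89)/(2.230e-06) = 0.06697 Ω
R = R₁ + R₂ = 0.07822 Ω
P = I²R = (23.2)² × 0.07822 = 42.1 W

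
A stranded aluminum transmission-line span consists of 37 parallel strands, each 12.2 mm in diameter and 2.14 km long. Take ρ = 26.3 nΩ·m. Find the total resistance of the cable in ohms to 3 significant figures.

0.0130 Ω

ρ = 26.3 nΩ·m = 2.63×10^-8 Ω·m
A_strand = π(6.1000e-03 m)² = 1.169e-04 m²
R_strand = ρL/A = (2.63×10^-8)(2140)/(1.169e-04) = 0.4815 Ω
R_total = R_strand/N = 0.4815/37 = 0.0130 Ω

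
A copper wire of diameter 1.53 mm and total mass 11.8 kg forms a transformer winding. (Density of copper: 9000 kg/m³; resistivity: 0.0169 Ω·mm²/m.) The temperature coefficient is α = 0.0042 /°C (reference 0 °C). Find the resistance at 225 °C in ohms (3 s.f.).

ρ = 0.0169 Ω·mm²/m = 1.69×10^-8 Ω·m
A = π(d/2)² = π(7.6500e-04 m)² = 1.8385e-06 m²
L = m/(density·A) = 11.8/(9000×1.8385e-06) = 713.1 m
R = ρL/A = (1.69×10^-8)(713.1)/(1.8385e-06) = 6.555 Ω
R(225 °C) = 6.555 × (1 + 0.0042×225) = 12.7 Ω

12.7 Ω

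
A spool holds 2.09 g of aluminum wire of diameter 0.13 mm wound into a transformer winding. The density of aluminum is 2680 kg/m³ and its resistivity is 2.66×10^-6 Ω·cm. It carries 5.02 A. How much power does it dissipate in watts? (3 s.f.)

2970 W

ρ = 2.66×10^-6 Ω·cm = 2.66×10^-8 Ω·m
A = π(d/2)² = π(6.5000e-05 m)² = 1.3273e-08 m²
L = m/(density·A) = 0.00209/(2680×1.3273e-08) = 58.75 m
R = ρL/A = (2.66×10^-8)(58.75)/(1.3273e-08) = 117.7 Ω
P = I²R = (5.02)² × 117.7 = 2970 W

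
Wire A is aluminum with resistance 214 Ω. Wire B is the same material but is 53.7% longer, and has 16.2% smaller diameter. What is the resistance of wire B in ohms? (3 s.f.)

R ∝ L/d², so R_B/R_A = (1 + 53.7/100) × (1 − 16.2/100)⁻²
= 1.537 × 1.424 = 2.189
R_B = 2.189 × 214 = 468 Ω

468 Ω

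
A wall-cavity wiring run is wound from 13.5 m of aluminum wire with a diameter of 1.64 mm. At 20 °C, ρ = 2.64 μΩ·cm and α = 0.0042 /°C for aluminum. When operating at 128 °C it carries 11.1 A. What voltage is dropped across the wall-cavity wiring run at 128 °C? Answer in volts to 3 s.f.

2.72 V

ρ = 2.64 μΩ·cm = 2.64×10^-8 Ω·m
A = π(d/2)² = π(8.2000e-04 m)² = 2.112e-06 m²
R₍20₎ = ρL/A = (2.64×10^-8)(13.5)/(2.112e-06) = 0.1687 Ω
R₍128₎ = R₍20₎(1 + αΔT) = 0.1687 × (1 + 0.0042×108) = 0.2452 Ω
V = IR = 11.1 × 0.2452 = 2.72 V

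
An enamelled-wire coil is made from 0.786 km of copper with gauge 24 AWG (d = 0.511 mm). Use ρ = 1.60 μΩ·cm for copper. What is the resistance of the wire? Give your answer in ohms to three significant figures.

61.3 Ω

ρ = 1.60 μΩ·cm = 1.60×10^-8 Ω·m
A = π(0.511/2 mm)² = π(2.5550e-04 m)² = 2.051e-07 m²
R = ρL/A = (1.60×10^-8)(786 m)/(2.051e-07 m²) = 61.3 Ω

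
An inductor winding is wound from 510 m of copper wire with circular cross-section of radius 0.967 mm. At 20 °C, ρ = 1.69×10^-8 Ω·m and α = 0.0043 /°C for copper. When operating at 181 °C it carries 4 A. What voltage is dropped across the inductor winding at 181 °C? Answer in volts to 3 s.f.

A = πr² = π(9.6700e-04 m)² = 2.938e-06 m²
R₍20₎ = ρL/A = (1.69×10^-8)(510)/(2.938e-06) = 2.934 Ω
R₍181₎ = R₍20₎(1 + αΔT) = 2.934 × (1 + 0.0043×161) = 4.965 Ω
V = IR = 4 × 4.965 = 19.9 V

19.9 V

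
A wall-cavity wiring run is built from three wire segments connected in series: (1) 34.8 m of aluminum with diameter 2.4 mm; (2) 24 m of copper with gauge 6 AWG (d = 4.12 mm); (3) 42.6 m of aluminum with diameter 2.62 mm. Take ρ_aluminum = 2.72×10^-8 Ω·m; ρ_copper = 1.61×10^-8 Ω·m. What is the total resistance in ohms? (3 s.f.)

Seg 1: A = π(d/2)² = π(1.2000e-03 m)² = 4.524e-06 m²
R_1 = (2.72×10^-8)(34.8)/(4.524e-06) = 0.2092 Ω
Seg 2: A = π(4.12/2 mm)² = π(2.0600e-03 m)² = 1.333e-05 m²
R_2 = (1.61×10^-8)(24)/(1.333e-05) = 0.02898 Ω
Seg 3: A = π(d/2)² = π(1.3100e-03 m)² = 5.391e-06 m²
R_3 = (2.72×10^-8)(42.6)/(5.391e-06) = 0.2149 Ω
R_total = R_1 + R_2 + R_3 = 0.453 Ω

0.453 Ω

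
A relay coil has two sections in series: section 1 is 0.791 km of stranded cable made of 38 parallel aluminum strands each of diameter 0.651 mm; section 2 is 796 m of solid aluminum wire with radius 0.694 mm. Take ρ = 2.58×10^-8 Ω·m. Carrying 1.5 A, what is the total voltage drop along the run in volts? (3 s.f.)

22.8 V

Section 1: A_strand = π(3.2550e-04)² = 3.329e-07 m²; R₁ = ρL/(N·A_s) = (2.58×10^-8)(791)/(38×3.329e-07) = 1.613 Ω
Section 2: A = πr² = π(6.9400e-04 m)² = 1.513e-06 m²
R₂ = (2.58×10^-8)(796)/(1.513e-06) = 13.57 Ω
R = R₁ + R₂ = 15.19 Ω
V = IR = 1.5 × 15.19 = 22.8 V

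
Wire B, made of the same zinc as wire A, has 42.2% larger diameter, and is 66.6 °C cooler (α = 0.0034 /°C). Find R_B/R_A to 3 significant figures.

0.383

R ∝ ρL/d² with ρ ∝ (1+αΔT), so R_B/R_A = (1 + 42.2/100)⁻² × (1 − 0.0034×66.6)
= 0.4945 × 0.7736 = 0.383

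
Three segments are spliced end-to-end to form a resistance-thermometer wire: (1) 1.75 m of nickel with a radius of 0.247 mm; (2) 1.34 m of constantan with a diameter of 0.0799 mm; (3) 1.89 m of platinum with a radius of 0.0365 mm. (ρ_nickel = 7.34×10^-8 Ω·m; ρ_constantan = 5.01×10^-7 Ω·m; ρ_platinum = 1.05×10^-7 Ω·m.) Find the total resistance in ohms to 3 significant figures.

Seg 1: A = πr² = π(2.4700e-04 m)² = 1.917e-07 m²
R_1 = (7.34×10^-8)(1.75)/(1.917e-07) = 0.6702 Ω
Seg 2: A = π(d/2)² = π(3.9950e-05 m)² = 5.014e-09 m²
R_2 = (5.01×10^-7)(1.34)/(5.014e-09) = 133.9 Ω
Seg 3: A = πr² = π(3.6500e-05 m)² = 4.185e-09 m²
R_3 = (1.05×10^-7)(1.89)/(4.185e-09) = 47.41 Ω
R_total = R_1 + R_2 + R_3 = 182 Ω

182 Ω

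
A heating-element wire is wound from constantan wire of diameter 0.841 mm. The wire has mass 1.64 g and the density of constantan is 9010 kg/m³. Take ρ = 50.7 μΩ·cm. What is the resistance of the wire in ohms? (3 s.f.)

ρ = 50.7 μΩ·cm = 5.07×10^-7 Ω·m
A = π(d/2)² = π(4.2050e-04 m)² = 5.5550e-07 m²
L = m/(density·A) = 0.00164/(9010×5.5550e-07) = 0.3277 m
R = ρL/A = (5.07×10^-7)(0.3277)/(5.5550e-07) = 0.299 Ω

0.299 Ω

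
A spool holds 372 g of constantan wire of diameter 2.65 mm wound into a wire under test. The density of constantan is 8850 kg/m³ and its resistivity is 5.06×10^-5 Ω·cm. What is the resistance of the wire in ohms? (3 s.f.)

ρ = 5.06×10^-5 Ω·cm = 5.06×10^-7 Ω·m
A = π(d/2)² = π(1.3250e-03 m)² = 5.5155e-06 m²
L = m/(density·A) = 0.372/(8850×5.5155e-06) = 7.621 m
R = ρL/A = (5.06×10^-7)(7.621)/(5.5155e-06) = 0.699 Ω

0.699 Ω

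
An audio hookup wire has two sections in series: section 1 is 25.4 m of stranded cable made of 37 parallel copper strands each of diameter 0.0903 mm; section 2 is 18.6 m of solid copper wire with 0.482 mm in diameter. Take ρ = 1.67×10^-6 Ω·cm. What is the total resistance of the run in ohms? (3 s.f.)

ρ = 1.67×10^-6 Ω·cm = 1.67×10^-8 Ω·m
Section 1: A_strand = π(4.5150e-05)² = 6.404e-09 m²; R₁ = ρL/(N·A_s) = (1.67×10^-8)(25.4)/(37×6.404e-09) = 1.79 Ω
Section 2: A = π(d/2)² = π(2.4100e-04 m)² = 1.825e-07 m²
R₂ = (1.67×10^-8)(18.6)/(1.825e-07) = 1.702 Ω
R = R₁ + R₂ = 3.49 Ω

3.49 Ω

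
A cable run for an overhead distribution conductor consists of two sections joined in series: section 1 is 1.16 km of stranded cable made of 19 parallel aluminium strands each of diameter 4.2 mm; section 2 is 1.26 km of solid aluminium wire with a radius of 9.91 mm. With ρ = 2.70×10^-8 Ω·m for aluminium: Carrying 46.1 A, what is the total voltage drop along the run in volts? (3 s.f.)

Section 1: A_strand = π(2.1000e-03)² = 1.385e-05 m²; R₁ = ρL/(N·A_s) = (2.70×10^-8)(1160)/(19×1.385e-05) = 0.119 Ω
Section 2: A = πr² = π(9.9100e-03 m)² = 3.085e-04 m²
R₂ = (2.70×10^-8)(1260)/(3.085e-04) = 0.1103 Ω
R = R₁ + R₂ = 0.2292 Ω
V = IR = 46.1 × 0.2292 = 10.6 V

10.6 V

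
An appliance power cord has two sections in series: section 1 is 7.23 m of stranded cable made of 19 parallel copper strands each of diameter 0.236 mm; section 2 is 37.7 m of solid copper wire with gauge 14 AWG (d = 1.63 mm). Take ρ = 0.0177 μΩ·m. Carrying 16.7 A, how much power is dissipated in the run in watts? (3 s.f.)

132 W

ρ = 0.0177 μΩ·m = 1.77×10^-8 Ω·m
Section 1: A_strand = π(1.1800e-04)² = 4.374e-08 m²; R₁ = ρL/(N·A_s) = (1.77×10^-8)(7.23)/(19×4.374e-08) = 0.154 Ω
Section 2: A = π(1.63/2 mm)² = π(8.1500e-04 m)² = 2.087e-06 m²
R₂ = (1.77×10^-8)(37.7)/(2.087e-06) = 0.3198 Ω
R = R₁ + R₂ = 0.4738 Ω
P = I²R = (16.7)² × 0.4738 = 132 W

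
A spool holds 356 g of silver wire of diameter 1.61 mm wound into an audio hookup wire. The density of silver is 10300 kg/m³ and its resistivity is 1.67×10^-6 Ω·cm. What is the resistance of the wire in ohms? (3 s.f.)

ρ = 1.67×10^-6 Ω·cm = 1.67×10^-8 Ω·m
A = π(d/2)² = π(8.0500e-04 m)² = 2.0358e-06 m²
L = m/(density·A) = 0.356/(10300×2.0358e-06) = 16.98 m
R = ρL/A = (1.67×10^-8)(16.98)/(2.0358e-06) = 0.139 Ω

0.139 Ω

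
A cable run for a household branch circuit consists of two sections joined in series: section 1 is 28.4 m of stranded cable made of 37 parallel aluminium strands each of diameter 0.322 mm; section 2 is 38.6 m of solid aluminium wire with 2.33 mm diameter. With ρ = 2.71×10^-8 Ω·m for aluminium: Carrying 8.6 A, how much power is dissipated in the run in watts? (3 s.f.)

37.0 W

Section 1: A_strand = π(1.6100e-04)² = 8.143e-08 m²; R₁ = ρL/(N·A_s) = (2.71×10^-8)(28.4)/(37×8.143e-08) = 0.2554 Ω
Section 2: A = π(d/2)² = π(1.1650e-03 m)² = 4.264e-06 m²
R₂ = (2.71×10^-8)(38.6)/(4.264e-06) = 0.2453 Ω
R = R₁ + R₂ = 0.5008 Ω
P = I²R = (8.6)² × 0.5008 = 37.0 W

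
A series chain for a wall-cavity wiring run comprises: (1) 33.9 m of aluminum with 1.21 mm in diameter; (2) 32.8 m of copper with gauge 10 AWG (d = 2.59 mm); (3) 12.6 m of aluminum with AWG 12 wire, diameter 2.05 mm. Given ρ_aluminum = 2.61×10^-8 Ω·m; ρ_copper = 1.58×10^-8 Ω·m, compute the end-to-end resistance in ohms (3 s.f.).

0.967 Ω

Seg 1: A = π(d/2)² = π(6.0500e-04 m)² = 1.150e-06 m²
R_1 = (2.61×10^-8)(33.9)/(1.150e-06) = 0.7694 Ω
Seg 2: A = π(2.59/2 mm)² = π(1.2950e-03 m)² = 5.269e-06 m²
R_2 = (1.58×10^-8)(32.8)/(5.269e-06) = 0.09837 Ω
Seg 3: A = π(2.05/2 mm)² = π(1.0250e-03 m)² = 3.301e-06 m²
R_3 = (2.61×10^-8)(12.6)/(3.301e-06) = 0.09964 Ω
R_total = R_1 + R_2 + R_3 = 0.967 Ω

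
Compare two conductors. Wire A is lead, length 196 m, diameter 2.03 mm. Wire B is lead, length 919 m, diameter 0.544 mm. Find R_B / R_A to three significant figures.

R ∝ ρL/d², so R_B/R_A = (L_B/L_A) × (d_A/d_B)²
= (919/196) × (2.03/0.544)² = 65.3

65.3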